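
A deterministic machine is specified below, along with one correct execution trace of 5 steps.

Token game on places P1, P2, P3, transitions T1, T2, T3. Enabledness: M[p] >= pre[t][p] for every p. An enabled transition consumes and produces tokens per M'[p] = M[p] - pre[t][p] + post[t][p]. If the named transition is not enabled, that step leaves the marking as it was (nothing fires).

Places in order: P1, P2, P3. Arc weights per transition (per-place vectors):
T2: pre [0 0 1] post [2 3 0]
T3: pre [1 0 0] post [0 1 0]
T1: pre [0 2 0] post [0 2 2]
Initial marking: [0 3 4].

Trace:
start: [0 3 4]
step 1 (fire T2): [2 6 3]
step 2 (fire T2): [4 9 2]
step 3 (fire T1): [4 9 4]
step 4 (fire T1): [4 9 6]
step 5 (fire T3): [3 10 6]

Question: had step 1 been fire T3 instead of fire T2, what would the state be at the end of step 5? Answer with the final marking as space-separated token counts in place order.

(re-executing from step 1 with the substitution; state before step 1: [0 3 4])
step 1 (fire T3): [0 3 4]
step 2 (fire T2): [2 6 3]
step 3 (fire T1): [2 6 5]
step 4 (fire T1): [2 6 7]
step 5 (fire T3): [1 7 7]

1 7 7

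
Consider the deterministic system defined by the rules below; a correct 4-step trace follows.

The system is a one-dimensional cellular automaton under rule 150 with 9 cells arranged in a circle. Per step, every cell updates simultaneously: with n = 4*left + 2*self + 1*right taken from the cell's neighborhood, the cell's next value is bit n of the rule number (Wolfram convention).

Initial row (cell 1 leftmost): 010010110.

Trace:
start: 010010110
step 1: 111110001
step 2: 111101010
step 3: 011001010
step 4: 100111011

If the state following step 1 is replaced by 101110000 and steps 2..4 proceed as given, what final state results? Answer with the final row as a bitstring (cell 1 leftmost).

state after step 1 := 101110000
step 2: 100101001
step 3: 011101110
step 4: 101000101

101000101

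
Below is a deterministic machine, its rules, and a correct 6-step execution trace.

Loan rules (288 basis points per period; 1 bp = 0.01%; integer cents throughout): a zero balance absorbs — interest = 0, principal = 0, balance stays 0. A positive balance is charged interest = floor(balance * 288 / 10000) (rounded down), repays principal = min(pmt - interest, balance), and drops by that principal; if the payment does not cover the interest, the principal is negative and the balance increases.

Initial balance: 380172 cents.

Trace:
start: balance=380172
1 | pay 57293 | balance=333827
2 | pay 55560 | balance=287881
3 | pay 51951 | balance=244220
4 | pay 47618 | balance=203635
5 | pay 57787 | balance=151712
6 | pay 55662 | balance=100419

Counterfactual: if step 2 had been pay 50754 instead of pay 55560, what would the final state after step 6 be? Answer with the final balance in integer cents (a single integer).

105804

(re-executing from step 2 with the substitution; state before step 2: balance=333827)
2 | pay 50754 | balance=292687
3 | pay 51951 | balance=249165
4 | pay 47618 | balance=208722
5 | pay 57787 | balance=156946
6 | pay 55662 | balance=105804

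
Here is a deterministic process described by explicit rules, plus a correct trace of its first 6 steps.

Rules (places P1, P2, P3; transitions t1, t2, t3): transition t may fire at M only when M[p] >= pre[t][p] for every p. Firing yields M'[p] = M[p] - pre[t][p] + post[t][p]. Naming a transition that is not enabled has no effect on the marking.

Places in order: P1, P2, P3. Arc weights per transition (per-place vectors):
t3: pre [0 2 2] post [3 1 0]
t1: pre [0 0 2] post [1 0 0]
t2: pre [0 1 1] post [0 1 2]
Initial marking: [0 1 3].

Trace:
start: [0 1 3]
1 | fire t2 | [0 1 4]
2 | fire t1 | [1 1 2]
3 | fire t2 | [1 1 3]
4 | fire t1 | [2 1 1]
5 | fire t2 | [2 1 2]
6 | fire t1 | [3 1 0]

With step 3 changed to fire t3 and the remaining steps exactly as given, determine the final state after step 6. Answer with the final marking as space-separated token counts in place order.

(re-executing from step 3 with the substitution; state before step 3: [1 1 2])
3 | fire t3 | [1 1 2]
4 | fire t1 | [2 1 0]
5 | fire t2 | [2 1 0]
6 | fire t1 | [2 1 0]

2 1 0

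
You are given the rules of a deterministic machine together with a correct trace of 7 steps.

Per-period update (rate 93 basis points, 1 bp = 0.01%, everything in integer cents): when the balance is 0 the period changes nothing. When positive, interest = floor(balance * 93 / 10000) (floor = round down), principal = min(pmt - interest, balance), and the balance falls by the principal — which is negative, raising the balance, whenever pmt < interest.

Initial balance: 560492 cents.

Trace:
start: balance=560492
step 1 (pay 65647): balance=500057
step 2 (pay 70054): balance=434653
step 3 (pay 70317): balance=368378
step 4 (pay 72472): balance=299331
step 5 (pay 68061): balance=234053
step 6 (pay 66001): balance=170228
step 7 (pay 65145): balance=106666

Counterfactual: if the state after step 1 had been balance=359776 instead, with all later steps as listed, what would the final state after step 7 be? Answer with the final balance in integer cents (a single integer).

state after step 1 := balance=359776
step 2 (pay 70054): balance=293067
step 3 (pay 70317): balance=225475
step 4 (pay 72472): balance=155099
step 5 (pay 68061): balance=88480
step 6 (pay 66001): balance=23301
step 7 (pay 65145): balance=0

0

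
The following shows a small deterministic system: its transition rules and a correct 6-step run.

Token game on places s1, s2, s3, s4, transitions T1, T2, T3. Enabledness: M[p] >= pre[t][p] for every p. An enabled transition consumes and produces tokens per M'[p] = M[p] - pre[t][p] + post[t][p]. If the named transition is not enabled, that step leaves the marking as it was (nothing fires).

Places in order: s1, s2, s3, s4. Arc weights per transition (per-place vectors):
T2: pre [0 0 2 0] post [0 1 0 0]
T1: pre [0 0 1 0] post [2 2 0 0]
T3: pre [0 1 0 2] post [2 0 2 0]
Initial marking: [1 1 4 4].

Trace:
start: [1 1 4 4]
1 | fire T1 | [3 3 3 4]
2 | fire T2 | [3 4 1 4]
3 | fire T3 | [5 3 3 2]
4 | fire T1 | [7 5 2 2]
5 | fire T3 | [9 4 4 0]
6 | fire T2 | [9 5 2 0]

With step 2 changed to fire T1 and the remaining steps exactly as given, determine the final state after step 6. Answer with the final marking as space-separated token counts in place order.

11 6 3 0

(re-executing from step 2 with the substitution; state before step 2: [3 3 3 4])
2 | fire T1 | [5 5 2 4]
3 | fire T3 | [7 4 4 2]
4 | fire T1 | [9 6 3 2]
5 | fire T3 | [11 5 5 0]
6 | fire T2 | [11 6 3 0]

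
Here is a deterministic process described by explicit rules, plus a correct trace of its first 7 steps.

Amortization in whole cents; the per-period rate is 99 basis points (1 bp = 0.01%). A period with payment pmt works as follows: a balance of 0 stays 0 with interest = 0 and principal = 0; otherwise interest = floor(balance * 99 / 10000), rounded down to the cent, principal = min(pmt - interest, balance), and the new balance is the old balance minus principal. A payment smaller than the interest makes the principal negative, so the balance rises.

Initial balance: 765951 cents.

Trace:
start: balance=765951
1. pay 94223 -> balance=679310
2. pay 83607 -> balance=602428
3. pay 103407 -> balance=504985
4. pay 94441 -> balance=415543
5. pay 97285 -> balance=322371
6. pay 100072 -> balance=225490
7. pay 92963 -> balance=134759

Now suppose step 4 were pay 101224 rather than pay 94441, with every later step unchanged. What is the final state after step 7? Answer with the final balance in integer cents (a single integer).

(re-executing from step 4 with the substitution; state before step 4: balance=504985)
4. pay 101224 -> balance=408760
5. pay 97285 -> balance=315521
6. pay 100072 -> balance=218572
7. pay 92963 -> balance=127772

127772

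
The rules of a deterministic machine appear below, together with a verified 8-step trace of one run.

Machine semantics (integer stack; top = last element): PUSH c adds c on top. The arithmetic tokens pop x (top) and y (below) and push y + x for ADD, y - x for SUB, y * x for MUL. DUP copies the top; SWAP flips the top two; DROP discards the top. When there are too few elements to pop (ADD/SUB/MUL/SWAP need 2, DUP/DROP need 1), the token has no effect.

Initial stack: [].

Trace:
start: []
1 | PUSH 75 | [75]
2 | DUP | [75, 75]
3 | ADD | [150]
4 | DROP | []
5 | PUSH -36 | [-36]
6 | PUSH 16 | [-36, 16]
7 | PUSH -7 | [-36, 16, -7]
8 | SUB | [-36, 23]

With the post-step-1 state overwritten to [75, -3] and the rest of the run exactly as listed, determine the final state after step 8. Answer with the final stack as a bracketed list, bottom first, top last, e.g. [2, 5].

state after step 1 := [75, -3]
2 | DUP | [75, -3, -3]
3 | ADD | [75, -6]
4 | DROP | [75]
5 | PUSH -36 | [75, -36]
6 | PUSH 16 | [75, -36, 16]
7 | PUSH -7 | [75, -36, 16, -7]
8 | SUB | [75, -36, 23]

[75, -36, 23]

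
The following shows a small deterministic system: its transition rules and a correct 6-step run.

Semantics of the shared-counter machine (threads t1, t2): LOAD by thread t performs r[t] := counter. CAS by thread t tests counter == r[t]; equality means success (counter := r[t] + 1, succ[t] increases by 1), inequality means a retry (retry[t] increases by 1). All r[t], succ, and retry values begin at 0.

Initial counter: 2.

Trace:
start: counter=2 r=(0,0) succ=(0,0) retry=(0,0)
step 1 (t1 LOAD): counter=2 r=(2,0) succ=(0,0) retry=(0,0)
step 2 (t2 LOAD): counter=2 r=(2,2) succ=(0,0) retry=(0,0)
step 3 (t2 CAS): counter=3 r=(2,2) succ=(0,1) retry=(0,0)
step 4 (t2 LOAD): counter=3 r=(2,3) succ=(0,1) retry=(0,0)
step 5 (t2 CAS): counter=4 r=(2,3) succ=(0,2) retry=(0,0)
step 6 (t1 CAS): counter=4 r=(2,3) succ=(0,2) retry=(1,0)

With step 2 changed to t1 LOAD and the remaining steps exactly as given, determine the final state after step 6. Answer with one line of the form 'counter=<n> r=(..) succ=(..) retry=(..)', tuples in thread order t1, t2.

counter=3 r=(2,2) succ=(0,1) retry=(1,1)

(re-executing from step 2 with the substitution; state before step 2: counter=2 r=(2,0) succ=(0,0) retry=(0,0))
step 2 (t1 LOAD): counter=2 r=(2,0) succ=(0,0) retry=(0,0)
step 3 (t2 CAS): counter=2 r=(2,0) succ=(0,0) retry=(0,1)
step 4 (t2 LOAD): counter=2 r=(2,2) succ=(0,0) retry=(0,1)
step 5 (t2 CAS): counter=3 r=(2,2) succ=(0,1) retry=(0,1)
step 6 (t1 CAS): counter=3 r=(2,2) succ=(0,1) retry=(1,1)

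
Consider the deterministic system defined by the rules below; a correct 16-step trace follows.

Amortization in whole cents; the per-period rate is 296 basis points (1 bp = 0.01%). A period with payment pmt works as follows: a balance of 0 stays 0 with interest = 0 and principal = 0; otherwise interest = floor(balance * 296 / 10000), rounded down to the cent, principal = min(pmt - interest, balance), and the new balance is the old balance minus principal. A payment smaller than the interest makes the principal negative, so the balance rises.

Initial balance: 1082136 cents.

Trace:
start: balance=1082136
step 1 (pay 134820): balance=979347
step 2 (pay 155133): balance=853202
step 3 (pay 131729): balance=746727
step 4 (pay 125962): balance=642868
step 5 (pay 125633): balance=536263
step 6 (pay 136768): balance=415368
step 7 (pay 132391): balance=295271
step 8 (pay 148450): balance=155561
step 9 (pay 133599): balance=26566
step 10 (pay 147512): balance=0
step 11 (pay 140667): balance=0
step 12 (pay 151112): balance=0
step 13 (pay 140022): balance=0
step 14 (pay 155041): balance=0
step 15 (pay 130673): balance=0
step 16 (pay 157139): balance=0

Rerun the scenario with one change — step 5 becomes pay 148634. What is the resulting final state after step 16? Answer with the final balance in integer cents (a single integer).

(re-executing from step 5 with the substitution; state before step 5: balance=642868)
step 5 (pay 148634): balance=513262
step 6 (pay 136768): balance=391686
step 7 (pay 132391): balance=270888
step 8 (pay 148450): balance=130456
step 9 (pay 133599): balance=718
step 10 (pay 147512): balance=0
step 11 (pay 140667): balance=0
step 12 (pay 151112): balance=0
step 13 (pay 140022): balance=0
step 14 (pay 155041): balance=0
step 15 (pay 130673): balance=0
step 16 (pay 157139): balance=0

0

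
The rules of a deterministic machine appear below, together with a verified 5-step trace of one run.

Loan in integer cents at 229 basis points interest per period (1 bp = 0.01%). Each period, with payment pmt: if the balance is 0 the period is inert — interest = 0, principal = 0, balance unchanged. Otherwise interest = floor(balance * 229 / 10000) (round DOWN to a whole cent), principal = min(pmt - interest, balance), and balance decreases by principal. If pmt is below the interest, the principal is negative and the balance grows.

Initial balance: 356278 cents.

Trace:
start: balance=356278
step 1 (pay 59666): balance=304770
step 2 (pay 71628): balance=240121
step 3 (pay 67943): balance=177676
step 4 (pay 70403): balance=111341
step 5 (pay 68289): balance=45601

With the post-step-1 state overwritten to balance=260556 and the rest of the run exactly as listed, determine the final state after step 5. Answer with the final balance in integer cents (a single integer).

state after step 1 := balance=260556
step 2 (pay 71628): balance=194894
step 3 (pay 67943): balance=131414
step 4 (pay 70403): balance=64020
step 5 (pay 68289): balance=0

0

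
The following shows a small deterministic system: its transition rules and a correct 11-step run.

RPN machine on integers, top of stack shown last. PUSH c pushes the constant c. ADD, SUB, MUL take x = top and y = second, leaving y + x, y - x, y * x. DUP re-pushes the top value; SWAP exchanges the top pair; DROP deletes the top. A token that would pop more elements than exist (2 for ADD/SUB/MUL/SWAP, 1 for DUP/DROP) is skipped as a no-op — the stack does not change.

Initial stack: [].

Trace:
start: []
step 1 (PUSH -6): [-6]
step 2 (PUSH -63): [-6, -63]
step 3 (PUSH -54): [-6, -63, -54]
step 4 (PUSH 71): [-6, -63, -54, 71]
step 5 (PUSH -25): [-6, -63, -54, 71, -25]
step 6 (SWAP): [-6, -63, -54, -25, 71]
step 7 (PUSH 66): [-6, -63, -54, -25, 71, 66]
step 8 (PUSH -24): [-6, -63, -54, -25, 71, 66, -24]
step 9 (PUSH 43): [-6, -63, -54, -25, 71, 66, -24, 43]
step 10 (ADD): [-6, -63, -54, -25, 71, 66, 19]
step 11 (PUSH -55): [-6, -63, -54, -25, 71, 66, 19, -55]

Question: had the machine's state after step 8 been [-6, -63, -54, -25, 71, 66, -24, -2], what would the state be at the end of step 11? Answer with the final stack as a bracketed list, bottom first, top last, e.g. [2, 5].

state after step 8 := [-6, -63, -54, -25, 71, 66, -24, -2]
step 9 (PUSH 43): [-6, -63, -54, -25, 71, 66, -24, -2, 43]
step 10 (ADD): [-6, -63, -54, -25, 71, 66, -24, 41]
step 11 (PUSH -55): [-6, -63, -54, -25, 71, 66, -24, 41, -55]

[-6, -63, -54, -25, 71, 66, -24, 41, -55]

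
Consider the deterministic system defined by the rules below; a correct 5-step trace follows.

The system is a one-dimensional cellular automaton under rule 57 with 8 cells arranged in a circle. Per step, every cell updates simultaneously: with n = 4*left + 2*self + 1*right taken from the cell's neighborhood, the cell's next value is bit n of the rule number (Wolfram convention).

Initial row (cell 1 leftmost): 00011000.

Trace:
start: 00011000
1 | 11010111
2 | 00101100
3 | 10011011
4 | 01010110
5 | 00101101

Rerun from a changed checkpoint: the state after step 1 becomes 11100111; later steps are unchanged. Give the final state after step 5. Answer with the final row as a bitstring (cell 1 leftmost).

10010101

state after step 1 := 11100111
2 | 00010100
3 | 11001011
4 | 00100110
5 | 10010101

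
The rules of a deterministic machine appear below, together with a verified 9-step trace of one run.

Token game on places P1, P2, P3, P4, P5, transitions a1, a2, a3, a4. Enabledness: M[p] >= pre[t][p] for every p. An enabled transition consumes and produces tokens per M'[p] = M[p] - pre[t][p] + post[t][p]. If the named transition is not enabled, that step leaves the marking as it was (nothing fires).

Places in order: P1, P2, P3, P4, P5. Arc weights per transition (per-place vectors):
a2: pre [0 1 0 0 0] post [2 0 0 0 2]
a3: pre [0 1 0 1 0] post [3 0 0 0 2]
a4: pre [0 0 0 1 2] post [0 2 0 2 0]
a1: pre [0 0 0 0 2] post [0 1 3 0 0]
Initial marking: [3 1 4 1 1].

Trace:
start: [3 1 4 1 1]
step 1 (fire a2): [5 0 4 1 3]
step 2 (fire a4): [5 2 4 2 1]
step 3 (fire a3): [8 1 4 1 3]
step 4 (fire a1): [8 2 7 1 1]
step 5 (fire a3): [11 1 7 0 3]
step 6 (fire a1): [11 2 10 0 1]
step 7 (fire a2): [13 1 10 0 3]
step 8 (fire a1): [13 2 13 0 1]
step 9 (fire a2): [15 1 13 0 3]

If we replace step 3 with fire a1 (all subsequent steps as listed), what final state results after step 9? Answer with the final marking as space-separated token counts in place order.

12 1 10 1 3

(re-executing from step 3 with the substitution; state before step 3: [5 2 4 2 1])
step 3 (fire a1): [5 2 4 2 1]
step 4 (fire a1): [5 2 4 2 1]
step 5 (fire a3): [8 1 4 1 3]
step 6 (fire a1): [8 2 7 1 1]
step 7 (fire a2): [10 1 7 1 3]
step 8 (fire a1): [10 2 10 1 1]
step 9 (fire a2): [12 1 10 1 3]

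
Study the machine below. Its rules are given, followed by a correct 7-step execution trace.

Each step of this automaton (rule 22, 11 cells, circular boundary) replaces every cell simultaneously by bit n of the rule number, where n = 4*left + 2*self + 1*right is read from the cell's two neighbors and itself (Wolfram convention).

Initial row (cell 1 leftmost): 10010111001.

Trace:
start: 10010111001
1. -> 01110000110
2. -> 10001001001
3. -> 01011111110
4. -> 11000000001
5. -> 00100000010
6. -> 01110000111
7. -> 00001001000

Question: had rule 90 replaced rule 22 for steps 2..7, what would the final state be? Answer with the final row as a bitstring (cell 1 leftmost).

01110101010

(re-executing steps 2..7 under rule 90; state before step 2: 01110000110)
2. -> 11011001111
3. -> 01011111000
4. -> 10010001100
5. -> 01101011111
6. -> 01100010001
7. -> 01110101010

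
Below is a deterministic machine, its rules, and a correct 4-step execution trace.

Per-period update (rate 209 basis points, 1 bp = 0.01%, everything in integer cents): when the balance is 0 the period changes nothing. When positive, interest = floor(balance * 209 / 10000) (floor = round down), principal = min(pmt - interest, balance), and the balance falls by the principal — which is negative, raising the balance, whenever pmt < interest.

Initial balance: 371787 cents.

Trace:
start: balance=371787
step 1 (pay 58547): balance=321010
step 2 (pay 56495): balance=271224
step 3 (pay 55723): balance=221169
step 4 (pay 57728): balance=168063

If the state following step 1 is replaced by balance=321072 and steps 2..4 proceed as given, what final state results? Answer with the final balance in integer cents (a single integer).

state after step 1 := balance=321072
step 2 (pay 56495): balance=271287
step 3 (pay 55723): balance=221233
step 4 (pay 57728): balance=168128

168128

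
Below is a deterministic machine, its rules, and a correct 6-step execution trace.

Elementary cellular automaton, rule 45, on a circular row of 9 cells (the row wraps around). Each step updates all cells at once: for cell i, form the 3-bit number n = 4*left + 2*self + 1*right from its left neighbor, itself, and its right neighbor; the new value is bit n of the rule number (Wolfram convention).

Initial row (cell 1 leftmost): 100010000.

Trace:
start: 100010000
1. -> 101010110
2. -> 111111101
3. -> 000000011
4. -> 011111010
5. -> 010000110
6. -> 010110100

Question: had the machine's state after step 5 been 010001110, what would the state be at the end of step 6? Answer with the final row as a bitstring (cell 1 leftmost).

state after step 5 := 010001110
6. -> 010101000

010101000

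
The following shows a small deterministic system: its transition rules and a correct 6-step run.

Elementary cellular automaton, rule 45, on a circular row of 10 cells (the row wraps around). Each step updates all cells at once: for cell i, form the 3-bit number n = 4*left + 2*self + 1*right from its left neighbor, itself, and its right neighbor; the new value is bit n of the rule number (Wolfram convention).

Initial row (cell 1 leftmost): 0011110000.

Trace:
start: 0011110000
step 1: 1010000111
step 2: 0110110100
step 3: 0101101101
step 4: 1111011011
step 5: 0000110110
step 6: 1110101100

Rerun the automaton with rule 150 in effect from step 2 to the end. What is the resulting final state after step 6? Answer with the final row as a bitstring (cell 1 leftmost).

1010110100

(re-executing steps 2..6 under rule 150; state before step 2: 1010000111)
step 2: 0011001011
step 3: 1100111000
step 4: 0011010101
step 5: 1100010101
step 6: 1010110100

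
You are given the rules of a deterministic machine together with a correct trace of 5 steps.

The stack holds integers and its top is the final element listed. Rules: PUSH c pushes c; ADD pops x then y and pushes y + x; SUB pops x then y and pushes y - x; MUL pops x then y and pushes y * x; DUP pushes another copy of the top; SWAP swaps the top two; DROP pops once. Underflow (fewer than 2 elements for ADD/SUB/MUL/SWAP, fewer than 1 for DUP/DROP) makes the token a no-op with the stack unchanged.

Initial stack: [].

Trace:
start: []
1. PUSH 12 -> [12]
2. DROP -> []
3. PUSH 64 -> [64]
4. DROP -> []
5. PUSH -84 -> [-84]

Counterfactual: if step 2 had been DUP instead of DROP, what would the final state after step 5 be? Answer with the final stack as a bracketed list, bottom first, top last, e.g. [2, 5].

(re-executing from step 2 with the substitution; state before step 2: [12])
2. DUP -> [12, 12]
3. PUSH 64 -> [12, 12, 64]
4. DROP -> [12, 12]
5. PUSH -84 -> [12, 12, -84]

[12, 12, -84]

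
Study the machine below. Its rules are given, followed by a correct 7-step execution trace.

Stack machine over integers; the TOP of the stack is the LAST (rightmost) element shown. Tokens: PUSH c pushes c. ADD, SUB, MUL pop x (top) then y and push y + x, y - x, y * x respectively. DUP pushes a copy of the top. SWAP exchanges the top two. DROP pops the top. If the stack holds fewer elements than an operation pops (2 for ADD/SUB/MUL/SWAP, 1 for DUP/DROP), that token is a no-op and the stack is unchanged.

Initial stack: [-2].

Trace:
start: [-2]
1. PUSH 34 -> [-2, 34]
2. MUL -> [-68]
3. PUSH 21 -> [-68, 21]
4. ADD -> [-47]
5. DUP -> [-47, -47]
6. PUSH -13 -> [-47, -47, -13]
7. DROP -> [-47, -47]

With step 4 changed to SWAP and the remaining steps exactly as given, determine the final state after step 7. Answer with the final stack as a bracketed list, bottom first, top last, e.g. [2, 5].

[21, -68, -68]

(re-executing from step 4 with the substitution; state before step 4: [-68, 21])
4. SWAP -> [21, -68]
5. DUP -> [21, -68, -68]
6. PUSH -13 -> [21, -68, -68, -13]
7. DROP -> [21, -68, -68]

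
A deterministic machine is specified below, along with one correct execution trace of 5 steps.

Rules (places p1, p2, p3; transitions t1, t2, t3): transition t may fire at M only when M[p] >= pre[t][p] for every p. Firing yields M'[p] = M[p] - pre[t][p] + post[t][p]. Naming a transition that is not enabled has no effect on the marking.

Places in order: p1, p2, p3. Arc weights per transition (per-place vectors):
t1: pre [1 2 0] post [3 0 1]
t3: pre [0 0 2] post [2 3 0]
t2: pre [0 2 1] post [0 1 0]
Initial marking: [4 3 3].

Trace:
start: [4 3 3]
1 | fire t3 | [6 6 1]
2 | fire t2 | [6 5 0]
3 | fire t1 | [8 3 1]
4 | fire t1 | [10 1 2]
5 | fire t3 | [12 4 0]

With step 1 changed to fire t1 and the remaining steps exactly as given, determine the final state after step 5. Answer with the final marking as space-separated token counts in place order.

(re-executing from step 1 with the substitution; state before step 1: [4 3 3])
1 | fire t1 | [6 1 4]
2 | fire t2 | [6 1 4]
3 | fire t1 | [6 1 4]
4 | fire t1 | [6 1 4]
5 | fire t3 | [8 4 2]

8 4 2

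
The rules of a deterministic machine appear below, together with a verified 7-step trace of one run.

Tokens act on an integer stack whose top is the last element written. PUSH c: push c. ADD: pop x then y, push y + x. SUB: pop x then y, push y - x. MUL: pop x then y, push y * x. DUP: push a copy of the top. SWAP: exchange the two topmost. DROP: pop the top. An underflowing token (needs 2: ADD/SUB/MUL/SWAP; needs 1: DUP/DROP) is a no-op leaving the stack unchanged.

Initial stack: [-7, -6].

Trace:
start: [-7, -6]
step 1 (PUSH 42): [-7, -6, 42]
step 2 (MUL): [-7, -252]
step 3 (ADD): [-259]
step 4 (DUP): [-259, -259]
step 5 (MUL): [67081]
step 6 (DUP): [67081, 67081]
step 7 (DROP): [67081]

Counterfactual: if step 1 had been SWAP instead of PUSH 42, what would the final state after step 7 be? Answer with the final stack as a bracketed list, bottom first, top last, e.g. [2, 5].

[1764]

(re-executing from step 1 with the substitution; state before step 1: [-7, -6])
step 1 (SWAP): [-6, -7]
step 2 (MUL): [42]
step 3 (ADD): [42]
step 4 (DUP): [42, 42]
step 5 (MUL): [1764]
step 6 (DUP): [1764, 1764]
step 7 (DROP): [1764]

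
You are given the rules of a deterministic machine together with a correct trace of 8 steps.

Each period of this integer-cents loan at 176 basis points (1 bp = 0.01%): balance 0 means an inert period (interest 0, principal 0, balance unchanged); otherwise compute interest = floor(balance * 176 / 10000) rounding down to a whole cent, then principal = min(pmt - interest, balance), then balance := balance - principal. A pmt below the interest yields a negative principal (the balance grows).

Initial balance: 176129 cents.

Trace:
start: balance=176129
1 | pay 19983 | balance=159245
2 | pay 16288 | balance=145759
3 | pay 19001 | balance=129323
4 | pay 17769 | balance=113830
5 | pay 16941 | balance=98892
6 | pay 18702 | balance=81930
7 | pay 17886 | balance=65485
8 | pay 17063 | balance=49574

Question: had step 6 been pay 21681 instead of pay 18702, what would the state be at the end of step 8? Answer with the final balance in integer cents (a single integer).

(re-executing from step 6 with the substitution; state before step 6: balance=98892)
6 | pay 21681 | balance=78951
7 | pay 17886 | balance=62454
8 | pay 17063 | balance=46490

46490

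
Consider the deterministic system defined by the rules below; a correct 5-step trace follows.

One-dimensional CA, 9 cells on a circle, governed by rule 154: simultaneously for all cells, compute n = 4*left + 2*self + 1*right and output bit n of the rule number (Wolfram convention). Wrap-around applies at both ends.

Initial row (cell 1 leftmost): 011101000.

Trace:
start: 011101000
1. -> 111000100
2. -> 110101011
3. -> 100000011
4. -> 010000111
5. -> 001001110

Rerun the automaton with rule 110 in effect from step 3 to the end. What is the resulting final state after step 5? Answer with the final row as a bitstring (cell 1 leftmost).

(re-executing steps 3..5 under rule 110; state before step 3: 110101011)
3. -> 011111110
4. -> 110000010
5. -> 110000111

110000111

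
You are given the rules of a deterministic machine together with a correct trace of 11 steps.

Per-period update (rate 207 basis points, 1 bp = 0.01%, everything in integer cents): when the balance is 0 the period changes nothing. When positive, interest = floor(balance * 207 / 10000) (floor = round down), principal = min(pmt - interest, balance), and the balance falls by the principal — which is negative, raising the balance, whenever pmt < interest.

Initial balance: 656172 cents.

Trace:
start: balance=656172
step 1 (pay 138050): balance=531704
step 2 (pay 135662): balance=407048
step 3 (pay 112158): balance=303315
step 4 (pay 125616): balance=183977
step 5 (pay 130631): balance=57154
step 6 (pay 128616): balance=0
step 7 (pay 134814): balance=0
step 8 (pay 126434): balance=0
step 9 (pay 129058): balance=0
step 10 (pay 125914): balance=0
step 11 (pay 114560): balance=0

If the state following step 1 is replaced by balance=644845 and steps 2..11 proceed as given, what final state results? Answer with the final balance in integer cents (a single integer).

0

state after step 1 := balance=644845
step 2 (pay 135662): balance=522531
step 3 (pay 112158): balance=421189
step 4 (pay 125616): balance=304291
step 5 (pay 130631): balance=179958
step 6 (pay 128616): balance=55067
step 7 (pay 134814): balance=0
step 8 (pay 126434): balance=0
step 9 (pay 129058): balance=0
step 10 (pay 125914): balance=0
step 11 (pay 114560): balance=0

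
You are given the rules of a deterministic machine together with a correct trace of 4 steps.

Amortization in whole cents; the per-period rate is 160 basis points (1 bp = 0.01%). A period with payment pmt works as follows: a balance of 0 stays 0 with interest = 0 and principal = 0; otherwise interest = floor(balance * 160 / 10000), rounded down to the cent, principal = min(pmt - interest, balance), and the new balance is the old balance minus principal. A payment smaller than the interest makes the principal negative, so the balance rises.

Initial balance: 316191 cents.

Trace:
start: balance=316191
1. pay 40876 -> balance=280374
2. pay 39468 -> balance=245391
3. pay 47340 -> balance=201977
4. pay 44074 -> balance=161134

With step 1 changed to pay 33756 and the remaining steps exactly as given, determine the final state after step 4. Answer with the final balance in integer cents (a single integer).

(re-executing from step 1 with the substitution; state before step 1: balance=316191)
1. pay 33756 -> balance=287494
2. pay 39468 -> balance=252625
3. pay 47340 -> balance=209327
4. pay 44074 -> balance=168602

168602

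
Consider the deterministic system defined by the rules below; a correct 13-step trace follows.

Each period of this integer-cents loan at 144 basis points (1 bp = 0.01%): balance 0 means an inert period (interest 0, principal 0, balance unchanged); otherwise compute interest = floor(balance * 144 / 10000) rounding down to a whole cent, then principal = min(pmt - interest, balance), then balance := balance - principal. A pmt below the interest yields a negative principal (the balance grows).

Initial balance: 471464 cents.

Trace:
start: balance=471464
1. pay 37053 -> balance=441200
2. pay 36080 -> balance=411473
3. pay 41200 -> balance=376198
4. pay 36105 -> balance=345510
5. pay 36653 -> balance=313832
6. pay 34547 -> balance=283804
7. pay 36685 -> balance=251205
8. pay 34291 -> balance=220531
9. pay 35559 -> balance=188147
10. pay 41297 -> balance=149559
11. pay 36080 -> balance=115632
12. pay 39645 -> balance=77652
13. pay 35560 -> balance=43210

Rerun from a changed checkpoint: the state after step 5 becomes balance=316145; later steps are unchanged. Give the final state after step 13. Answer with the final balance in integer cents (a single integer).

state after step 5 := balance=316145
6. pay 34547 -> balance=286150
7. pay 36685 -> balance=253585
8. pay 34291 -> balance=222945
9. pay 35559 -> balance=190596
10. pay 41297 -> balance=152043
11. pay 36080 -> balance=118152
12. pay 39645 -> balance=80208
13. pay 35560 -> balance=45802

45802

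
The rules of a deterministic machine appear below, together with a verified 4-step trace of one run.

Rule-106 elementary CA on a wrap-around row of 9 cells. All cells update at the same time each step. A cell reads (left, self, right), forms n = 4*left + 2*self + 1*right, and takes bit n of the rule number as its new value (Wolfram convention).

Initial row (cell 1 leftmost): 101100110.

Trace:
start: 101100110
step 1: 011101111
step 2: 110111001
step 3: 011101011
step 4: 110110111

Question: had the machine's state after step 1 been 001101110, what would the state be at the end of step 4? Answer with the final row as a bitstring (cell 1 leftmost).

state after step 1 := 001101110
step 2: 011111010
step 3: 110001100
step 4: 110011101

110011101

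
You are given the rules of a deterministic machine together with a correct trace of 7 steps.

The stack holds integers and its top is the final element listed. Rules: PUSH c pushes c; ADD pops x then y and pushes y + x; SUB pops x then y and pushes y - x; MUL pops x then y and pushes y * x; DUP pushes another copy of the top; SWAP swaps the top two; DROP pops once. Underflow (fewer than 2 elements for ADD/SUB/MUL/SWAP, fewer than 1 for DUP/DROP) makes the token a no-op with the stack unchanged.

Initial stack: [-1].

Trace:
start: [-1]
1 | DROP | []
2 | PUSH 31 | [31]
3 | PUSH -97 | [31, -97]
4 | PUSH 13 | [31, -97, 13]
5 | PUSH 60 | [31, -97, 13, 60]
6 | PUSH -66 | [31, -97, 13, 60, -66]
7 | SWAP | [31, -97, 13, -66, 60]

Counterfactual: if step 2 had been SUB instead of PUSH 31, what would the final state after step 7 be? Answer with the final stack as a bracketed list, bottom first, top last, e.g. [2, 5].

[-97, 13, -66, 60]

(re-executing from step 2 with the substitution; state before step 2: [])
2 | SUB | []
3 | PUSH -97 | [-97]
4 | PUSH 13 | [-97, 13]
5 | PUSH 60 | [-97, 13, 60]
6 | PUSH -66 | [-97, 13, 60, -66]
7 | SWAP | [-97, 13, -66, 60]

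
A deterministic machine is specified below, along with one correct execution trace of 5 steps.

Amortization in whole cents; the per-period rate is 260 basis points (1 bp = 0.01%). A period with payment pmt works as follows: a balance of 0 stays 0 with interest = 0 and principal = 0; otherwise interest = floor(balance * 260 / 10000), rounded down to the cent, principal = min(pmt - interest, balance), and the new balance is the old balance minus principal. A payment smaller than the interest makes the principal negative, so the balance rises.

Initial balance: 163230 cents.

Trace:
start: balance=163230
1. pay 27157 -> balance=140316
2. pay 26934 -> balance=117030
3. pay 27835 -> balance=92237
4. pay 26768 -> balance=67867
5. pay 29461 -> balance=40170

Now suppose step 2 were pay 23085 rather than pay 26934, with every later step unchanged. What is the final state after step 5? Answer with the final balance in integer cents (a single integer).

(re-executing from step 2 with the substitution; state before step 2: balance=140316)
2. pay 23085 -> balance=120879
3. pay 27835 -> balance=96186
4. pay 26768 -> balance=71918
5. pay 29461 -> balance=44326

44326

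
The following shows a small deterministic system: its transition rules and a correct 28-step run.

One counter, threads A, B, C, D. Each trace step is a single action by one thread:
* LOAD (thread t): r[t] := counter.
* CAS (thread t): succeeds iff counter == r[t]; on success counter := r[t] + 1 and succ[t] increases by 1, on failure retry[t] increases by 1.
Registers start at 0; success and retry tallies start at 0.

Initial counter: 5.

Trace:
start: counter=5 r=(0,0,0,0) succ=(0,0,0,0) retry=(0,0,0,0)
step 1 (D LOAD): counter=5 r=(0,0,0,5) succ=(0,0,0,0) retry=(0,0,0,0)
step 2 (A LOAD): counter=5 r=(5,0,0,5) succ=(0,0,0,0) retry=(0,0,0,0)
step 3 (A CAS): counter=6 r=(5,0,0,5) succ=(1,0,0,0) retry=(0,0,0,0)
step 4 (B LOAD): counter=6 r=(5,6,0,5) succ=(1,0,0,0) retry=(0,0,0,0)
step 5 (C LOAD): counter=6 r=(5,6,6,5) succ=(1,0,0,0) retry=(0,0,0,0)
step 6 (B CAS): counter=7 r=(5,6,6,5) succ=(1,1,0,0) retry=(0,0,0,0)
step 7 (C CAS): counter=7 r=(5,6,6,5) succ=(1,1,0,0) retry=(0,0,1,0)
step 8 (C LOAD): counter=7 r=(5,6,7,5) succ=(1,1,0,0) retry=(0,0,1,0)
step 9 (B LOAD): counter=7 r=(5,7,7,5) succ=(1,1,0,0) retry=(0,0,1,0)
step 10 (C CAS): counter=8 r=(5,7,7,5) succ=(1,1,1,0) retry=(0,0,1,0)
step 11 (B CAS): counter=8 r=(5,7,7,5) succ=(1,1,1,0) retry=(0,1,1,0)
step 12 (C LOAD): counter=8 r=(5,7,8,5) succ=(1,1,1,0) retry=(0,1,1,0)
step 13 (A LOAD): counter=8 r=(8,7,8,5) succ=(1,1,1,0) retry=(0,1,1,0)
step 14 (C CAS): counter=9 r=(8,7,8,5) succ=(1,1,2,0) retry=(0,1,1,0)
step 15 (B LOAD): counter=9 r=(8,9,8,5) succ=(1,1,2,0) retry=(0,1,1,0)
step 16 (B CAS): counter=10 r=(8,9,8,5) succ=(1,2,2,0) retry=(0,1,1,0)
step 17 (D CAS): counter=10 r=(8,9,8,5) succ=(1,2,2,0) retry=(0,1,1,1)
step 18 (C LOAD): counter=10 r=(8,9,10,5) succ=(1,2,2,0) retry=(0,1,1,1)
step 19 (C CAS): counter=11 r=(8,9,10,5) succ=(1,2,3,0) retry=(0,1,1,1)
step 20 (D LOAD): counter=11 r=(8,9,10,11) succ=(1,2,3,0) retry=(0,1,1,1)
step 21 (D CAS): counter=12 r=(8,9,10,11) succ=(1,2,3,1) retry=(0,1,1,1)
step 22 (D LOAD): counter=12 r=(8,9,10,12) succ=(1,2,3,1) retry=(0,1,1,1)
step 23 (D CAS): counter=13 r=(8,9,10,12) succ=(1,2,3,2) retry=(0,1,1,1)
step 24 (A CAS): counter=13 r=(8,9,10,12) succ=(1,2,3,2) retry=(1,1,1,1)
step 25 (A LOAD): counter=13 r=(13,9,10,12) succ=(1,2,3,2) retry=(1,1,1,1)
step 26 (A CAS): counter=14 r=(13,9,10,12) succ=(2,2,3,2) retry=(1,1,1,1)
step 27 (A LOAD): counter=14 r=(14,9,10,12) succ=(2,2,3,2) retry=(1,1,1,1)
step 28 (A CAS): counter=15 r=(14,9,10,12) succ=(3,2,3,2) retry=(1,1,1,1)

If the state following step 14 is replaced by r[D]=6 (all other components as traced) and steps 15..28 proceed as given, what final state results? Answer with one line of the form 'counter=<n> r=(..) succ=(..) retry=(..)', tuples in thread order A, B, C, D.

state after step 14 := counter=9 r=(8,7,8,6) succ=(1,1,2,0) retry=(0,1,1,0)
step 15 (B LOAD): counter=9 r=(8,9,8,6) succ=(1,1,2,0) retry=(0,1,1,0)
step 16 (B CAS): counter=10 r=(8,9,8,6) succ=(1,2,2,0) retry=(0,1,1,0)
step 17 (D CAS): counter=10 r=(8,9,8,6) succ=(1,2,2,0) retry=(0,1,1,1)
step 18 (C LOAD): counter=10 r=(8,9,10,6) succ=(1,2,2,0) retry=(0,1,1,1)
step 19 (C CAS): counter=11 r=(8,9,10,6) succ=(1,2,3,0) retry=(0,1,1,1)
step 20 (D LOAD): counter=11 r=(8,9,10,11) succ=(1,2,3,0) retry=(0,1,1,1)
step 21 (D CAS): counter=12 r=(8,9,10,11) succ=(1,2,3,1) retry=(0,1,1,1)
step 22 (D LOAD): counter=12 r=(8,9,10,12) succ=(1,2,3,1) retry=(0,1,1,1)
step 23 (D CAS): counter=13 r=(8,9,10,12) succ=(1,2,3,2) retry=(0,1,1,1)
step 24 (A CAS): counter=13 r=(8,9,10,12) succ=(1,2,3,2) retry=(1,1,1,1)
step 25 (A LOAD): counter=13 r=(13,9,10,12) succ=(1,2,3,2) retry=(1,1,1,1)
step 26 (A CAS): counter=14 r=(13,9,10,12) succ=(2,2,3,2) retry=(1,1,1,1)
step 27 (A LOAD): counter=14 r=(14,9,10,12) succ=(2,2,3,2) retry=(1,1,1,1)
step 28 (A CAS): counter=15 r=(14,9,10,12) succ=(3,2,3,2) retry=(1,1,1,1)

counter=15 r=(14,9,10,12) succ=(3,2,3,2) retry=(1,1,1,1)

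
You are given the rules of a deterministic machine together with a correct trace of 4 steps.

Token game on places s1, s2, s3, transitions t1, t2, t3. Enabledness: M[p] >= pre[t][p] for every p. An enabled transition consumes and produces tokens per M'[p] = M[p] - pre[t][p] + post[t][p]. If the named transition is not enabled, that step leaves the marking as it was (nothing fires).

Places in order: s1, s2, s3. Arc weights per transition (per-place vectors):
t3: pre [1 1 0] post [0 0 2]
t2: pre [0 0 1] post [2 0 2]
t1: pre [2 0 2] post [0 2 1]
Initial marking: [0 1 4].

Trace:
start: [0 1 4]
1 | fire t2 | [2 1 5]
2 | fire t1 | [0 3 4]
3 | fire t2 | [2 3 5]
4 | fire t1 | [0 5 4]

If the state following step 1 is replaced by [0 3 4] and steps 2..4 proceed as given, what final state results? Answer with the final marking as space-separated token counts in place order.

state after step 1 := [0 3 4]
2 | fire t1 | [0 3 4]
3 | fire t2 | [2 3 5]
4 | fire t1 | [0 5 4]

0 5 4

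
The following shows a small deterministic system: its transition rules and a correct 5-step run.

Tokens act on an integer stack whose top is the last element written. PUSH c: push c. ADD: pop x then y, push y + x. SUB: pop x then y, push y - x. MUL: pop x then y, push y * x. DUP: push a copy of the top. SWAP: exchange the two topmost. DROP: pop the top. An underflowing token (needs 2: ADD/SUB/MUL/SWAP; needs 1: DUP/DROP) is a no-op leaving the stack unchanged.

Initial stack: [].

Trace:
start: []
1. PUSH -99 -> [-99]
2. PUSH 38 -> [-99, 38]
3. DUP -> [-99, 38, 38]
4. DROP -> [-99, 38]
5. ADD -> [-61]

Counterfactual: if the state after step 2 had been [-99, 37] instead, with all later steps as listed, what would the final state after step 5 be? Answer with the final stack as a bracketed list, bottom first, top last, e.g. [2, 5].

state after step 2 := [-99, 37]
3. DUP -> [-99, 37, 37]
4. DROP -> [-99, 37]
5. ADD -> [-62]

[-62]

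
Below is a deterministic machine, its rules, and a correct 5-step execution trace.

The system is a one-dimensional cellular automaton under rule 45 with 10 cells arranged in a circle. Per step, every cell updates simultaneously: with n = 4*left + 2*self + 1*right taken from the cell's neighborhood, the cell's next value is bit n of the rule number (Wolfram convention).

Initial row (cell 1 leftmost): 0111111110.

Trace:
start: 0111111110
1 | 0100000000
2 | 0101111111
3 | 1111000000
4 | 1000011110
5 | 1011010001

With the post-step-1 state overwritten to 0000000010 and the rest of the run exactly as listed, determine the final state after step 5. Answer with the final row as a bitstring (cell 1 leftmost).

state after step 1 := 0000000010
2 | 1111111010
3 | 1000000111
4 | 0011110100
5 | 1010001101

1010001101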